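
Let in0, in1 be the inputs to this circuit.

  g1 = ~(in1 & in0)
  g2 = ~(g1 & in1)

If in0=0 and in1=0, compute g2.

g1 = ~(0 & 0) = 1
g2 = ~(1 & 0) = 1

1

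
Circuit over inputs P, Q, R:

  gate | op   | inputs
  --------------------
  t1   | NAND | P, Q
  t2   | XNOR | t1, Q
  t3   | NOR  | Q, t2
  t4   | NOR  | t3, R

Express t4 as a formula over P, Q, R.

t1 = P NAND Q
t2 = t1 XNOR Q = (P NAND Q) XNOR Q
t3 = Q NOR t2 = Q NOR ((P NAND Q) XNOR Q)
t4 = t3 NOR R = (Q NOR ((P NAND Q) XNOR Q)) NOR R

(Q NOR ((P NAND Q) XNOR Q)) NOR R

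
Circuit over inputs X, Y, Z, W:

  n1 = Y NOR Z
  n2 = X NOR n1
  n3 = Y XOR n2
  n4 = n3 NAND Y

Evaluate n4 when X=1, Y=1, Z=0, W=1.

n1 = 1 NOR 0 = 0
n2 = 1 NOR 0 = 0
n3 = 1 XOR 0 = 1
n4 = 1 NAND 1 = 0

0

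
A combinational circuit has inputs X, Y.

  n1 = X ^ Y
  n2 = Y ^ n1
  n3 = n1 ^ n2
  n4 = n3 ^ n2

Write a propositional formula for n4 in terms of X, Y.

((X ^ Y) ^ (Y ^ (X ^ Y))) ^ (Y ^ (X ^ Y))

n1 = X ^ Y
n2 = Y ^ n1 = Y ^ (X ^ Y)
n3 = n1 ^ n2 = (X ^ Y) ^ (Y ^ (X ^ Y))
n4 = n3 ^ n2 = ((X ^ Y) ^ (Y ^ (X ^ Y))) ^ (Y ^ (X ^ Y))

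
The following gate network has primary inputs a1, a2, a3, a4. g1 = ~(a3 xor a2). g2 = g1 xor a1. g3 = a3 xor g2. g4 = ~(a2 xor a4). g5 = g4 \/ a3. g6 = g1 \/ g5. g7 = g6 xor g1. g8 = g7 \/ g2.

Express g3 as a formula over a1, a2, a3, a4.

a3 xor ((~(a3 xor a2)) xor a1)

g1 = ~(a3 xor a2)
g2 = g1 xor a1 = (~(a3 xor a2)) xor a1
g3 = a3 xor g2 = a3 xor ((~(a3 xor a2)) xor a1)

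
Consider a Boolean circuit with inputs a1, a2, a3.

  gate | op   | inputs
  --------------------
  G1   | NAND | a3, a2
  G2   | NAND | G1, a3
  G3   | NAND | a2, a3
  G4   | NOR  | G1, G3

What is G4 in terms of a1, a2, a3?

(a3 NAND a2) NOR (a2 NAND a3)

G1 = a3 NAND a2
G3 = a2 NAND a3
G4 = G1 NOR G3 = (a3 NAND a2) NOR (a2 NAND a3)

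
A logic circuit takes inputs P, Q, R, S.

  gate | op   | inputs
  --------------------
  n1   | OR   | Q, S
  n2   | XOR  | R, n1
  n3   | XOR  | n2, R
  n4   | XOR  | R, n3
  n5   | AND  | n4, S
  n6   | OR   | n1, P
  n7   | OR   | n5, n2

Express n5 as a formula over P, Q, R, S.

n1 = Q OR S
n2 = R XOR n1 = R XOR (Q OR S)
n3 = n2 XOR R = (R XOR (Q OR S)) XOR R
n4 = R XOR n3 = R XOR ((R XOR (Q OR S)) XOR R)
n5 = n4 AND S = (R XOR ((R XOR (Q OR S)) XOR R)) AND S

(R XOR ((R XOR (Q OR S)) XOR R)) AND S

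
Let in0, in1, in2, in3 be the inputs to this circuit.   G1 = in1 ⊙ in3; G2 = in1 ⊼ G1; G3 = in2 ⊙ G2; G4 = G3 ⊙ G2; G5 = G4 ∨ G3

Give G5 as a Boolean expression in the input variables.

G1 = in1 ⊙ in3
G2 = in1 ⊼ G1 = in1 ⊼ (in1 ⊙ in3)
G3 = in2 ⊙ G2 = in2 ⊙ (in1 ⊼ (in1 ⊙ in3))
G4 = G3 ⊙ G2 = (in2 ⊙ (in1 ⊼ (in1 ⊙ in3))) ⊙ (in1 ⊼ (in1 ⊙ in3))
G5 = G4 ∨ G3 = ((in2 ⊙ (in1 ⊼ (in1 ⊙ in3))) ⊙ (in1 ⊼ (in1 ⊙ in3))) ∨ (in2 ⊙ (in1 ⊼ (in1 ⊙ in3)))

((in2 ⊙ (in1 ⊼ (in1 ⊙ in3))) ⊙ (in1 ⊼ (in1 ⊙ in3))) ∨ (in2 ⊙ (in1 ⊼ (in1 ⊙ in3)))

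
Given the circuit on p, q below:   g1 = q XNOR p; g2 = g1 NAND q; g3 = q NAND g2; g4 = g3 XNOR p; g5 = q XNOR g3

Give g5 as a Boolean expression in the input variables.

g1 = q XNOR p
g2 = g1 NAND q = (q XNOR p) NAND q
g3 = q NAND g2 = q NAND ((q XNOR p) NAND q)
g5 = q XNOR g3 = q XNOR (q NAND ((q XNOR p) NAND q))

q XNOR (q NAND ((q XNOR p) NAND q))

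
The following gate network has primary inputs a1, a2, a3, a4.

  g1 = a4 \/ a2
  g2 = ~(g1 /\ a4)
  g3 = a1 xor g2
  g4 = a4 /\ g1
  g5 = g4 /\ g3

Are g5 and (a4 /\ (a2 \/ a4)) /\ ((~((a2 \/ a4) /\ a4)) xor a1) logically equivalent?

g1 = a4 \/ a2
g2 = ~(g1 /\ a4) = ~((a4 \/ a2) /\ a4)
g3 = a1 xor g2 = a1 xor (~((a4 \/ a2) /\ a4))
g4 = a4 /\ g1 = a4 /\ (a4 \/ a2)
g5 = g4 /\ g3 = (a4 /\ (a4 \/ a2)) /\ (a1 xor (~((a4 \/ a2) /\ a4)))
At a1=0, a2=0, a3=0, a4=0: circuit gives 0, formula gives 0.
At a1=1, a2=0, a3=0, a4=1: circuit gives 1, formula gives 1.
Agrees on all 16 inputs.

Yes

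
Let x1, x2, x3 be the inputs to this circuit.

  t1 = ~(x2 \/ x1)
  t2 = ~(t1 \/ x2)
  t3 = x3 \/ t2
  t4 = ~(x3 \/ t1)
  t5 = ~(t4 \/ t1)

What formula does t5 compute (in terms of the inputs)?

t1 = ~(x2 \/ x1)
t4 = ~(x3 \/ t1) = ~(x3 \/ (~(x2 \/ x1)))
t5 = ~(t4 \/ t1) = ~((~(x3 \/ (~(x2 \/ x1)))) \/ (~(x2 \/ x1)))

~((~(x3 \/ (~(x2 \/ x1)))) \/ (~(x2 \/ x1)))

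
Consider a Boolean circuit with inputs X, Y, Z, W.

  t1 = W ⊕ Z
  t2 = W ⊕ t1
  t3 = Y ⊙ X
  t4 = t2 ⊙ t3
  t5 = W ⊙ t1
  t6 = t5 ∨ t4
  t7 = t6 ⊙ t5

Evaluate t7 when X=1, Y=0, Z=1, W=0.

1

t1 = 0 ⊕ 1 = 1
t2 = 0 ⊕ 1 = 1
t3 = 0 ⊙ 1 = 0
t4 = 1 ⊙ 0 = 0
t5 = 0 ⊙ 1 = 0
t6 = 0 ∨ 0 = 0
t7 = 0 ⊙ 0 = 1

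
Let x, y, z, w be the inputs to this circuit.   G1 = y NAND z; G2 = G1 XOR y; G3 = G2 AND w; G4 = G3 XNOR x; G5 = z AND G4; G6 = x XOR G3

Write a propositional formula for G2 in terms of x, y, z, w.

(y NAND z) XOR y

G1 = y NAND z
G2 = G1 XOR y = (y NAND z) XOR y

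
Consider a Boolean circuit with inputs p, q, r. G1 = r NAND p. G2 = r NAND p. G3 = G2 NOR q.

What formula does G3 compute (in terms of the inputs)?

(r NAND p) NOR q

G2 = r NAND p
G3 = G2 NOR q = (r NAND p) NOR q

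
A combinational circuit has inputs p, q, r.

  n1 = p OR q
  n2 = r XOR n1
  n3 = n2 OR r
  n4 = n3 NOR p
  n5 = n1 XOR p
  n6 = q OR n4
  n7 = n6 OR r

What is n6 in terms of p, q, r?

n1 = p OR q
n2 = r XOR n1 = r XOR (p OR q)
n3 = n2 OR r = (r XOR (p OR q)) OR r
n4 = n3 NOR p = ((r XOR (p OR q)) OR r) NOR p
n6 = q OR n4 = q OR (((r XOR (p OR q)) OR r) NOR p)

q OR (((r XOR (p OR q)) OR r) NOR p)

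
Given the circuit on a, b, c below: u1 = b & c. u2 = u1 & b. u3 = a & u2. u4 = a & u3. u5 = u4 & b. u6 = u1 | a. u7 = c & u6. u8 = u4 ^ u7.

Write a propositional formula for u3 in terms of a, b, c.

u1 = b & c
u2 = u1 & b = (b & c) & b
u3 = a & u2 = a & ((b & c) & b)

a & ((b & c) & b)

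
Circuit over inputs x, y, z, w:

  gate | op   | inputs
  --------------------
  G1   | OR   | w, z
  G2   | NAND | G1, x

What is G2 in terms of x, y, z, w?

G1 = w OR z
G2 = G1 NAND x = (w OR z) NAND x

(w OR z) NAND x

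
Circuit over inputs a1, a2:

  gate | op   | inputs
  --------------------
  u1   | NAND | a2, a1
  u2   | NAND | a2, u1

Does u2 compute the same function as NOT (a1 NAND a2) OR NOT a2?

u1 = a2 NAND a1
u2 = a2 NAND u1 = a2 NAND (a2 NAND a1)
At a1=0, a2=1: circuit gives 0, formula gives 0.
At a1=0, a2=0: circuit gives 1, formula gives 1.
Agrees on all 4 inputs.

Yes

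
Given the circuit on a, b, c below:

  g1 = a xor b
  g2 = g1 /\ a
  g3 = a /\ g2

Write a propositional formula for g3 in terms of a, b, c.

g1 = a xor b
g2 = g1 /\ a = (a xor b) /\ a
g3 = a /\ g2 = a /\ ((a xor b) /\ a)

a /\ ((a xor b) /\ a)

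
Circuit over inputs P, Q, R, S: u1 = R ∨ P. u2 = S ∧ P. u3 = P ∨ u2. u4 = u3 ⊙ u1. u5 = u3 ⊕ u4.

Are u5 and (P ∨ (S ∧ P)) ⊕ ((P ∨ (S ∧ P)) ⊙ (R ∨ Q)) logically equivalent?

No

u1 = R ∨ P
u2 = S ∧ P
u3 = P ∨ u2 = P ∨ (S ∧ P)
u4 = u3 ⊙ u1 = (P ∨ (S ∧ P)) ⊙ (R ∨ P)
u5 = u3 ⊕ u4 = (P ∨ (S ∧ P)) ⊕ ((P ∨ (S ∧ P)) ⊙ (R ∨ P))
At P=0, Q=1, R=0, S=0: circuit gives 1, formula gives 0.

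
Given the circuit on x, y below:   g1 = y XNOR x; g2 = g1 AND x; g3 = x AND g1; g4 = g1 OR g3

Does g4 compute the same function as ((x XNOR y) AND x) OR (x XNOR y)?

Yes

g1 = y XNOR x
g3 = x AND g1 = x AND (y XNOR x)
g4 = g1 OR g3 = (y XNOR x) OR (x AND (y XNOR x))
At x=0, y=1: circuit gives 0, formula gives 0.
At x=0, y=0: circuit gives 1, formula gives 1.
Agrees on all 4 inputs.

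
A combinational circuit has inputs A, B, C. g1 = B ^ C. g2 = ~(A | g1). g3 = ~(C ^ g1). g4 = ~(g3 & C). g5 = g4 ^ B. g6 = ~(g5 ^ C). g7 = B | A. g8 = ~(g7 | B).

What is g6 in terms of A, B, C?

~(((~((~(C ^ (B ^ C))) & C)) ^ B) ^ C)

g1 = B ^ C
g3 = ~(C ^ g1) = ~(C ^ (B ^ C))
g4 = ~(g3 & C) = ~((~(C ^ (B ^ C))) & C)
g5 = g4 ^ B = (~((~(C ^ (B ^ C))) & C)) ^ B
g6 = ~(g5 ^ C) = ~(((~((~(C ^ (B ^ C))) & C)) ^ B) ^ C)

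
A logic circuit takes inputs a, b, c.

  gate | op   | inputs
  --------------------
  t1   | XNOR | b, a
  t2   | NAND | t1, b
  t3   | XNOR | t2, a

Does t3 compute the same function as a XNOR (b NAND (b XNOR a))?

t1 = b XNOR a
t2 = t1 NAND b = (b XNOR a) NAND b
t3 = t2 XNOR a = ((b XNOR a) NAND b) XNOR a
At a=0, b=0, c=0: circuit gives 0, formula gives 0.
At a=1, b=0, c=0: circuit gives 1, formula gives 1.
Agrees on all 8 inputs.

Yes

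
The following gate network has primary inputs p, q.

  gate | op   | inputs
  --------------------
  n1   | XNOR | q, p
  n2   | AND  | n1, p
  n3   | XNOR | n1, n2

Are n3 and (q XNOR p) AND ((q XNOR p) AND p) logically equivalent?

No

n1 = q XNOR p
n2 = n1 AND p = (q XNOR p) AND p
n3 = n1 XNOR n2 = (q XNOR p) XNOR ((q XNOR p) AND p)
At p=0, q=1: circuit gives 1, formula gives 0.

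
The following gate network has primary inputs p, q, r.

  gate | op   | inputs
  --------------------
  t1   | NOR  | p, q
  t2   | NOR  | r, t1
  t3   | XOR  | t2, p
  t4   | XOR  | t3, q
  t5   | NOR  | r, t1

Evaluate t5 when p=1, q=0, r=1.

0

t1 = 1 NOR 0 = 0
t5 = 1 NOR 0 = 0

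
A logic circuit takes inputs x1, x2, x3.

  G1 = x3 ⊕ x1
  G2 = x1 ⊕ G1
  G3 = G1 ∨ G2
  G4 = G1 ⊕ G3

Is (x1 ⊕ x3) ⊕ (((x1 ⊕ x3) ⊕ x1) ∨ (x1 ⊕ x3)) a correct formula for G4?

Yes

G1 = x3 ⊕ x1
G2 = x1 ⊕ G1 = x1 ⊕ (x3 ⊕ x1)
G3 = G1 ∨ G2 = (x3 ⊕ x1) ∨ (x1 ⊕ (x3 ⊕ x1))
G4 = G1 ⊕ G3 = (x3 ⊕ x1) ⊕ ((x3 ⊕ x1) ∨ (x1 ⊕ (x3 ⊕ x1)))
At x1=0, x2=0, x3=0: circuit gives 0, formula gives 0.
At x1=1, x2=0, x3=1: circuit gives 1, formula gives 1.
Agrees on all 8 inputs.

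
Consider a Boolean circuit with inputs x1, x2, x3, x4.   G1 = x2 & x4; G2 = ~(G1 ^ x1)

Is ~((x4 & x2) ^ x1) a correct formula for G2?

G1 = x2 & x4
G2 = ~(G1 ^ x1) = ~((x2 & x4) ^ x1)
At x1=0, x2=1, x3=0, x4=1: circuit gives 0, formula gives 0.
At x1=0, x2=0, x3=0, x4=0: circuit gives 1, formula gives 1.
Agrees on all 16 inputs.

Yes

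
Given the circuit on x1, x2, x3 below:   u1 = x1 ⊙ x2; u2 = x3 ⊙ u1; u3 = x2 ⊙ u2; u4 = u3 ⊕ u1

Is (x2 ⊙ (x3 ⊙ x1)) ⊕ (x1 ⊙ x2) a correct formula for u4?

No

u1 = x1 ⊙ x2
u2 = x3 ⊙ u1 = x3 ⊙ (x1 ⊙ x2)
u3 = x2 ⊙ u2 = x2 ⊙ (x3 ⊙ (x1 ⊙ x2))
u4 = u3 ⊕ u1 = (x2 ⊙ (x3 ⊙ (x1 ⊙ x2))) ⊕ (x1 ⊙ x2)
At x1=0, x2=0, x3=0: circuit gives 0, formula gives 1.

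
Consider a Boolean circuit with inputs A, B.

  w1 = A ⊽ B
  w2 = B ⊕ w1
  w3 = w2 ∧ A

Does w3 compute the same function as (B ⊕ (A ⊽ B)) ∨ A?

No

w1 = A ⊽ B
w2 = B ⊕ w1 = B ⊕ (A ⊽ B)
w3 = w2 ∧ A = (B ⊕ (A ⊽ B)) ∧ A
At A=0, B=0: circuit gives 0, formula gives 1.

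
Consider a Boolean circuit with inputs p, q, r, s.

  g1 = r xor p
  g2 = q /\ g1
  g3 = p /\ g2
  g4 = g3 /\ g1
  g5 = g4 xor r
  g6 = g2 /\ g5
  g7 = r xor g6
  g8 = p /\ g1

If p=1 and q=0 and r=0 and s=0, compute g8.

g1 = 0 xor 1 = 1
g8 = 1 /\ 1 = 1

1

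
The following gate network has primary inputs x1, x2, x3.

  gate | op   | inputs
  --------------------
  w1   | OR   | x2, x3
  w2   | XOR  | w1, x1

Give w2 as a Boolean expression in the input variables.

w1 = x2 OR x3
w2 = w1 XOR x1 = (x2 OR x3) XOR x1

(x2 OR x3) XOR x1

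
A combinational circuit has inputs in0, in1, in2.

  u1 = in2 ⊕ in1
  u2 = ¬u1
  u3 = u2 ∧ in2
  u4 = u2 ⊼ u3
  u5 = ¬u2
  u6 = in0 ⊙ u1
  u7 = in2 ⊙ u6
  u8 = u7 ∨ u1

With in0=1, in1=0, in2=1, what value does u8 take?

u1 = 1 ⊕ 0 = 1
u6 = 1 ⊙ 1 = 1
u7 = 1 ⊙ 1 = 1
u8 = 1 ∨ 1 = 1

1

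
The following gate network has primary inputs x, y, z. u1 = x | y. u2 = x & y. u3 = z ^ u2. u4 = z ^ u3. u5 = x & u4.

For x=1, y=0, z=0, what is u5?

0

u2 = 1 & 0 = 0
u3 = 0 ^ 0 = 0
u4 = 0 ^ 0 = 0
u5 = 1 & 0 = 0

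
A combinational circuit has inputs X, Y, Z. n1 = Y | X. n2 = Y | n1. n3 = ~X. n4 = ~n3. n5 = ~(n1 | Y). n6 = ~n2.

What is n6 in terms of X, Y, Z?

n1 = Y | X
n2 = Y | n1 = Y | (Y | X)
n6 = ~n2 = ~(Y | (Y | X))

~(Y | (Y | X))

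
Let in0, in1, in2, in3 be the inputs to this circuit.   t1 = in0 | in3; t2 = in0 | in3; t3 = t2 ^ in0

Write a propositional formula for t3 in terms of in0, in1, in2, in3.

(in0 | in3) ^ in0

t2 = in0 | in3
t3 = t2 ^ in0 = (in0 | in3) ^ in0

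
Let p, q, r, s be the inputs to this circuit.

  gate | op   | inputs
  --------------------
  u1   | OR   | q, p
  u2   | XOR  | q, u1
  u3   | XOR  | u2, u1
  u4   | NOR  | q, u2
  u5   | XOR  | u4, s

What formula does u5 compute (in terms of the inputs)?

u1 = q OR p
u2 = q XOR u1 = q XOR (q OR p)
u4 = q NOR u2 = q NOR (q XOR (q OR p))
u5 = u4 XOR s = (q NOR (q XOR (q OR p))) XOR s

(q NOR (q XOR (q OR p))) XOR s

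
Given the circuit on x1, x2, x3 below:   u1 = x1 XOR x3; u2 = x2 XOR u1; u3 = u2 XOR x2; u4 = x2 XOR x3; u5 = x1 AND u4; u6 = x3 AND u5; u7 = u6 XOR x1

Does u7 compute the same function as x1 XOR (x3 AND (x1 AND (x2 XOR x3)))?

u4 = x2 XOR x3
u5 = x1 AND u4 = x1 AND (x2 XOR x3)
u6 = x3 AND u5 = x3 AND (x1 AND (x2 XOR x3))
u7 = u6 XOR x1 = (x3 AND (x1 AND (x2 XOR x3))) XOR x1
At x1=0, x2=0, x3=0: circuit gives 0, formula gives 0.
At x1=1, x2=0, x3=0: circuit gives 1, formula gives 1.
Agrees on all 8 inputs.

Yes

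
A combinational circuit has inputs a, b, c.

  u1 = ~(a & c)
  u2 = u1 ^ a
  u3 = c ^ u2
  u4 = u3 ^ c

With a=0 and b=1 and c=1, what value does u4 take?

u1 = ~(0 & 1) = 1
u2 = 1 ^ 0 = 1
u3 = 1 ^ 1 = 0
u4 = 0 ^ 1 = 1

1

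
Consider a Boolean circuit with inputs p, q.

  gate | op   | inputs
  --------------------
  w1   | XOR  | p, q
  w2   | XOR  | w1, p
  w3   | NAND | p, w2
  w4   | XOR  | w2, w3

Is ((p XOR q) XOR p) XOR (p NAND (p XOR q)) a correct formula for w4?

w1 = p XOR q
w2 = w1 XOR p = (p XOR q) XOR p
w3 = p NAND w2 = p NAND ((p XOR q) XOR p)
w4 = w2 XOR w3 = ((p XOR q) XOR p) XOR (p NAND ((p XOR q) XOR p))
At p=1, q=0: circuit gives 1, formula gives 0.

No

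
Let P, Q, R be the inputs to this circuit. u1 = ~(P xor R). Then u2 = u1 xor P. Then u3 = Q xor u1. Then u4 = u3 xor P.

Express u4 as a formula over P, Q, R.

u1 = ~(P xor R)
u3 = Q xor u1 = Q xor (~(P xor R))
u4 = u3 xor P = (Q xor (~(P xor R))) xor P

(Q xor (~(P xor R))) xor P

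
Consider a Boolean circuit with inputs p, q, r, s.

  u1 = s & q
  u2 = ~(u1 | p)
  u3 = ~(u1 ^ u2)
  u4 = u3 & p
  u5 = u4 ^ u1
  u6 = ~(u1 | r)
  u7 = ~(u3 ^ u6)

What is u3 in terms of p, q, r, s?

u1 = s & q
u2 = ~(u1 | p) = ~((s & q) | p)
u3 = ~(u1 ^ u2) = ~((s & q) ^ (~((s & q) | p)))

~((s & q) ^ (~((s & q) | p)))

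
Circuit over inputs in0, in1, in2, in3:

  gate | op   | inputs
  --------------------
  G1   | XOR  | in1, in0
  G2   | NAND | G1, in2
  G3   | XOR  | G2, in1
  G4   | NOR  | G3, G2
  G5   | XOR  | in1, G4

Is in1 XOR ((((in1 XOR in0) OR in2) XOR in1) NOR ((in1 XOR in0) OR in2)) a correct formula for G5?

No

G1 = in1 XOR in0
G2 = G1 NAND in2 = (in1 XOR in0) NAND in2
G3 = G2 XOR in1 = ((in1 XOR in0) NAND in2) XOR in1
G4 = G3 NOR G2 = (((in1 XOR in0) NAND in2) XOR in1) NOR ((in1 XOR in0) NAND in2)
G5 = in1 XOR G4 = in1 XOR ((((in1 XOR in0) NAND in2) XOR in1) NOR ((in1 XOR in0) NAND in2))
At in0=0, in1=0, in2=0, in3=0: circuit gives 0, formula gives 1.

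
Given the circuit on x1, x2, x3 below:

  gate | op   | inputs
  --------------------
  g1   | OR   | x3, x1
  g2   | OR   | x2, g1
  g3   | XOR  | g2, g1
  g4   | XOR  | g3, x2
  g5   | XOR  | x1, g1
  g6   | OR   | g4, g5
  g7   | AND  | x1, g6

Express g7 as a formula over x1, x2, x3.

g1 = x3 OR x1
g2 = x2 OR g1 = x2 OR (x3 OR x1)
g3 = g2 XOR g1 = (x2 OR (x3 OR x1)) XOR (x3 OR x1)
g4 = g3 XOR x2 = ((x2 OR (x3 OR x1)) XOR (x3 OR x1)) XOR x2
g5 = x1 XOR g1 = x1 XOR (x3 OR x1)
g6 = g4 OR g5 = (((x2 OR (x3 OR x1)) XOR (x3 OR x1)) XOR x2) OR (x1 XOR (x3 OR x1))
g7 = x1 AND g6 = x1 AND ((((x2 OR (x3 OR x1)) XOR (x3 OR x1)) XOR x2) OR (x1 XOR (x3 OR x1)))

x1 AND ((((x2 OR (x3 OR x1)) XOR (x3 OR x1)) XOR x2) OR (x1 XOR (x3 OR x1)))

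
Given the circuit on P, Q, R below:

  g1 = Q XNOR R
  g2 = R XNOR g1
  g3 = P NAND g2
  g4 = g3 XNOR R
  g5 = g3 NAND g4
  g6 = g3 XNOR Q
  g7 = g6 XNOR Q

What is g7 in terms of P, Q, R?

((P NAND (R XNOR (Q XNOR R))) XNOR Q) XNOR Q

g1 = Q XNOR R
g2 = R XNOR g1 = R XNOR (Q XNOR R)
g3 = P NAND g2 = P NAND (R XNOR (Q XNOR R))
g6 = g3 XNOR Q = (P NAND (R XNOR (Q XNOR R))) XNOR Q
g7 = g6 XNOR Q = ((P NAND (R XNOR (Q XNOR R))) XNOR Q) XNOR Q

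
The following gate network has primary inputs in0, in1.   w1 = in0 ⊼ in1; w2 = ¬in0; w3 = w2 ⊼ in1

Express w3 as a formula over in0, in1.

w2 = ¬in0
w3 = w2 ⊼ in1 = ¬in0 ⊼ in1

¬in0 ⊼ in1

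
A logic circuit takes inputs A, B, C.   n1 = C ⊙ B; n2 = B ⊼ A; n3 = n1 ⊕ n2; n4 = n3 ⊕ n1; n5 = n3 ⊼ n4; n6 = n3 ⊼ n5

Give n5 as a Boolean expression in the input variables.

((C ⊙ B) ⊕ (B ⊼ A)) ⊼ (((C ⊙ B) ⊕ (B ⊼ A)) ⊕ (C ⊙ B))

n1 = C ⊙ B
n2 = B ⊼ A
n3 = n1 ⊕ n2 = (C ⊙ B) ⊕ (B ⊼ A)
n4 = n3 ⊕ n1 = ((C ⊙ B) ⊕ (B ⊼ A)) ⊕ (C ⊙ B)
n5 = n3 ⊼ n4 = ((C ⊙ B) ⊕ (B ⊼ A)) ⊼ (((C ⊙ B) ⊕ (B ⊼ A)) ⊕ (C ⊙ B))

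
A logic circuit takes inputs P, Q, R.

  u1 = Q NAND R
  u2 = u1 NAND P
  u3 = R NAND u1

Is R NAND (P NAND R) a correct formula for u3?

No

u1 = Q NAND R
u3 = R NAND u1 = R NAND (Q NAND R)
At P=0, Q=1, R=1: circuit gives 1, formula gives 0.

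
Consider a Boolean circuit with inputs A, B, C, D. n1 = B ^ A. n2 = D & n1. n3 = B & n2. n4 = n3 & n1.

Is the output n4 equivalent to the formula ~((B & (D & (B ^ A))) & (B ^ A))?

No

n1 = B ^ A
n2 = D & n1 = D & (B ^ A)
n3 = B & n2 = B & (D & (B ^ A))
n4 = n3 & n1 = (B & (D & (B ^ A))) & (B ^ A)
At A=0, B=0, C=0, D=0: circuit gives 0, formula gives 1.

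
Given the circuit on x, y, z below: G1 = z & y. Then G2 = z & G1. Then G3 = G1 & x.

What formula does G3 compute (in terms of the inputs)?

(z & y) & x

G1 = z & y
G3 = G1 & x = (z & y) & x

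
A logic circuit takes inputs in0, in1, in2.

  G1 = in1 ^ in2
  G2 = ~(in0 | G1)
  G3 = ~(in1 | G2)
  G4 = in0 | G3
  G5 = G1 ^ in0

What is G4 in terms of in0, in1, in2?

in0 | (~(in1 | (~(in0 | (in1 ^ in2)))))

G1 = in1 ^ in2
G2 = ~(in0 | G1) = ~(in0 | (in1 ^ in2))
G3 = ~(in1 | G2) = ~(in1 | (~(in0 | (in1 ^ in2))))
G4 = in0 | G3 = in0 | (~(in1 | (~(in0 | (in1 ^ in2)))))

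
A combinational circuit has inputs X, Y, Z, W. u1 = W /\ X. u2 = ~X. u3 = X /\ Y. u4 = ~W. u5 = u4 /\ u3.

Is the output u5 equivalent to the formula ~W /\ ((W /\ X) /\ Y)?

No

u3 = X /\ Y
u4 = ~W
u5 = u4 /\ u3 = ~W /\ (X /\ Y)
At X=1, Y=1, Z=0, W=0: circuit gives 1, formula gives 0.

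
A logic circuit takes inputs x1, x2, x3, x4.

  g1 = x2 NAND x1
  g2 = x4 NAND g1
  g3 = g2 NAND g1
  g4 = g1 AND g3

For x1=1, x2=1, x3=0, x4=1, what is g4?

0

g1 = 1 NAND 1 = 0
g2 = 1 NAND 0 = 1
g3 = 1 NAND 0 = 1
g4 = 0 AND 1 = 0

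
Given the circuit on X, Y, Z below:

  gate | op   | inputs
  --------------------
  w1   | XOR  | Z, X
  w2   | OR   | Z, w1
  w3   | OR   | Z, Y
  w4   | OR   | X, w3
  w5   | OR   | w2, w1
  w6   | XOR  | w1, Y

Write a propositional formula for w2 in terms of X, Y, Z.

w1 = Z XOR X
w2 = Z OR w1 = Z OR (Z XOR X)

Z OR (Z XOR X)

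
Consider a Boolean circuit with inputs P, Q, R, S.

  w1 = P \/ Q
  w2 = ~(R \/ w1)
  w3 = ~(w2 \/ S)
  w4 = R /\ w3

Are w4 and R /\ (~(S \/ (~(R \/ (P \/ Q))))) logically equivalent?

Yes

w1 = P \/ Q
w2 = ~(R \/ w1) = ~(R \/ (P \/ Q))
w3 = ~(w2 \/ S) = ~((~(R \/ (P \/ Q))) \/ S)
w4 = R /\ w3 = R /\ (~((~(R \/ (P \/ Q))) \/ S))
At P=0, Q=0, R=0, S=0: circuit gives 0, formula gives 0.
At P=0, Q=0, R=1, S=0: circuit gives 1, formula gives 1.
Agrees on all 16 inputs.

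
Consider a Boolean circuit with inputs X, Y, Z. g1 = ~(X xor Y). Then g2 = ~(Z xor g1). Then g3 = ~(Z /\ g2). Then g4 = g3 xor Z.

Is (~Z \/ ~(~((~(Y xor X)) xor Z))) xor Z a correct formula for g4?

Yes

g1 = ~(X xor Y)
g2 = ~(Z xor g1) = ~(Z xor (~(X xor Y)))
g3 = ~(Z /\ g2) = ~(Z /\ (~(Z xor (~(X xor Y)))))
g4 = g3 xor Z = (~(Z /\ (~(Z xor (~(X xor Y)))))) xor Z
At X=0, Y=1, Z=1: circuit gives 0, formula gives 0.
At X=0, Y=0, Z=0: circuit gives 1, formula gives 1.
Agrees on all 8 inputs.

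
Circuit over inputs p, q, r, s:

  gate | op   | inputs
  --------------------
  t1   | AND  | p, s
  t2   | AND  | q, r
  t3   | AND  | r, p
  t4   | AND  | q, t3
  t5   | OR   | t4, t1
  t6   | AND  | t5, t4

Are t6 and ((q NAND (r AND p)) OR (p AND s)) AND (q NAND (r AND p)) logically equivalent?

No

t1 = p AND s
t3 = r AND p
t4 = q AND t3 = q AND (r AND p)
t5 = t4 OR t1 = (q AND (r AND p)) OR (p AND s)
t6 = t5 AND t4 = ((q AND (r AND p)) OR (p AND s)) AND (q AND (r AND p))
At p=0, q=0, r=0, s=0: circuit gives 0, formula gives 1.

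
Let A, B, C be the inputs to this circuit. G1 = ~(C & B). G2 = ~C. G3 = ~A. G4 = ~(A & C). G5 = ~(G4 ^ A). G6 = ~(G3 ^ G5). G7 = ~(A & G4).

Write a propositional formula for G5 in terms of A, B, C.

G4 = ~(A & C)
G5 = ~(G4 ^ A) = ~((~(A & C)) ^ A)

~((~(A & C)) ^ A)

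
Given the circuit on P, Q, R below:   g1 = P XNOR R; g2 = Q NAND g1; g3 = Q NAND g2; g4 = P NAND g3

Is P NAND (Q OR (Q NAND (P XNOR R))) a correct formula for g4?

g1 = P XNOR R
g2 = Q NAND g1 = Q NAND (P XNOR R)
g3 = Q NAND g2 = Q NAND (Q NAND (P XNOR R))
g4 = P NAND g3 = P NAND (Q NAND (Q NAND (P XNOR R)))
At P=1, Q=1, R=0: circuit gives 1, formula gives 0.

No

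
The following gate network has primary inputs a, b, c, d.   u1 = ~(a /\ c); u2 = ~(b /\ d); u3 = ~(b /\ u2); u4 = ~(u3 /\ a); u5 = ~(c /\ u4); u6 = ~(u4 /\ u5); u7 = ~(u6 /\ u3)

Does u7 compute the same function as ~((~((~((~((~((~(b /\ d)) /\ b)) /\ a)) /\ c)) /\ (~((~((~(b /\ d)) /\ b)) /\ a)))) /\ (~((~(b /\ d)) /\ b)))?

Yes

u2 = ~(b /\ d)
u3 = ~(b /\ u2) = ~(b /\ (~(b /\ d)))
u4 = ~(u3 /\ a) = ~((~(b /\ (~(b /\ d)))) /\ a)
u5 = ~(c /\ u4) = ~(c /\ (~((~(b /\ (~(b /\ d)))) /\ a)))
u6 = ~(u4 /\ u5) = ~((~((~(b /\ (~(b /\ d)))) /\ a)) /\ (~(c /\ (~((~(b /\ (~(b /\ d)))) /\ a)))))
u7 = ~(u6 /\ u3) = ~((~((~((~(b /\ (~(b /\ d)))) /\ a)) /\ (~(c /\ (~((~(b /\ (~(b /\ d)))) /\ a)))))) /\ (~(b /\ (~(b /\ d)))))
At a=0, b=0, c=1, d=0: circuit gives 0, formula gives 0.
At a=0, b=0, c=0, d=0: circuit gives 1, formula gives 1.
Agrees on all 16 inputs.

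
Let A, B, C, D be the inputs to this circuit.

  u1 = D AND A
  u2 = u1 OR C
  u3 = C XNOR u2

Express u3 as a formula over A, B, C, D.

C XNOR ((D AND A) OR C)

u1 = D AND A
u2 = u1 OR C = (D AND A) OR C
u3 = C XNOR u2 = C XNOR ((D AND A) OR C)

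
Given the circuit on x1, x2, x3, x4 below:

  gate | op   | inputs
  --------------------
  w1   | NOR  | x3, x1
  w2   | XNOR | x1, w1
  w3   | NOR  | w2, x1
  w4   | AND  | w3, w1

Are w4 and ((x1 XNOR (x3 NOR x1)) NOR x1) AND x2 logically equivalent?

No

w1 = x3 NOR x1
w2 = x1 XNOR w1 = x1 XNOR (x3 NOR x1)
w3 = w2 NOR x1 = (x1 XNOR (x3 NOR x1)) NOR x1
w4 = w3 AND w1 = ((x1 XNOR (x3 NOR x1)) NOR x1) AND (x3 NOR x1)
At x1=0, x2=0, x3=0, x4=0: circuit gives 1, formula gives 0.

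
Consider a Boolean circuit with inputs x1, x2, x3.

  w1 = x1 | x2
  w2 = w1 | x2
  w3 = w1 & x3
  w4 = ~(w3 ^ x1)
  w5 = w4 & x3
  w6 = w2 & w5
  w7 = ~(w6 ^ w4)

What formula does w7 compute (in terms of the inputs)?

~((((x1 | x2) | x2) & ((~(((x1 | x2) & x3) ^ x1)) & x3)) ^ (~(((x1 | x2) & x3) ^ x1)))

w1 = x1 | x2
w2 = w1 | x2 = (x1 | x2) | x2
w3 = w1 & x3 = (x1 | x2) & x3
w4 = ~(w3 ^ x1) = ~(((x1 | x2) & x3) ^ x1)
w5 = w4 & x3 = (~(((x1 | x2) & x3) ^ x1)) & x3
w6 = w2 & w5 = ((x1 | x2) | x2) & ((~(((x1 | x2) & x3) ^ x1)) & x3)
w7 = ~(w6 ^ w4) = ~((((x1 | x2) | x2) & ((~(((x1 | x2) & x3) ^ x1)) & x3)) ^ (~(((x1 | x2) & x3) ^ x1)))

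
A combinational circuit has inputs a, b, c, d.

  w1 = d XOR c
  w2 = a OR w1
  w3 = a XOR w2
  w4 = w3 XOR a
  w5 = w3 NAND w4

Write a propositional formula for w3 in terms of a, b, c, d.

w1 = d XOR c
w2 = a OR w1 = a OR (d XOR c)
w3 = a XOR w2 = a XOR (a OR (d XOR c))

a XOR (a OR (d XOR c))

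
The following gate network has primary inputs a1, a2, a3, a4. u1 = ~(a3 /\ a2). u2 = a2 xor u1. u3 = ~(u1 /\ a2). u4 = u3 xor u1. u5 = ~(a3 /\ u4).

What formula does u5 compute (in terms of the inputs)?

u1 = ~(a3 /\ a2)
u3 = ~(u1 /\ a2) = ~((~(a3 /\ a2)) /\ a2)
u4 = u3 xor u1 = (~((~(a3 /\ a2)) /\ a2)) xor (~(a3 /\ a2))
u5 = ~(a3 /\ u4) = ~(a3 /\ ((~((~(a3 /\ a2)) /\ a2)) xor (~(a3 /\ a2))))

~(a3 /\ ((~((~(a3 /\ a2)) /\ a2)) xor (~(a3 /\ a2))))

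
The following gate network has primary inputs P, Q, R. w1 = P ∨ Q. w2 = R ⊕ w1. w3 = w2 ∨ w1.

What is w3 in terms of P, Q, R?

(R ⊕ (P ∨ Q)) ∨ (P ∨ Q)

w1 = P ∨ Q
w2 = R ⊕ w1 = R ⊕ (P ∨ Q)
w3 = w2 ∨ w1 = (R ⊕ (P ∨ Q)) ∨ (P ∨ Q)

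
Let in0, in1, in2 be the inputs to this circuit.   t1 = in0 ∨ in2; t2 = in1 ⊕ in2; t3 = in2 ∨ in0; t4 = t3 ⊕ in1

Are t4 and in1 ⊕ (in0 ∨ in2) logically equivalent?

Yes

t3 = in2 ∨ in0
t4 = t3 ⊕ in1 = (in2 ∨ in0) ⊕ in1
At in0=0, in1=0, in2=0: circuit gives 0, formula gives 0.
At in0=0, in1=0, in2=1: circuit gives 1, formula gives 1.
Agrees on all 8 inputs.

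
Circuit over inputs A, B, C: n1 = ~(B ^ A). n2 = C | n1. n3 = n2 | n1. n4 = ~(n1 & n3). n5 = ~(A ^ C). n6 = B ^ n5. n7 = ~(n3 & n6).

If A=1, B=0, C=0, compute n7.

1

n1 = ~(0 ^ 1) = 0
n2 = 0 | 0 = 0
n3 = 0 | 0 = 0
n5 = ~(1 ^ 0) = 0
n6 = 0 ^ 0 = 0
n7 = ~(0 & 0) = 1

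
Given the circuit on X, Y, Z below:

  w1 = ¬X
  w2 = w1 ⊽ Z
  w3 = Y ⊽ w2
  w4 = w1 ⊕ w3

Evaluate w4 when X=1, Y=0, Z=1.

1

w1 = ¬1 = 0
w2 = 0 ⊽ 1 = 0
w3 = 0 ⊽ 0 = 1
w4 = 0 ⊕ 1 = 1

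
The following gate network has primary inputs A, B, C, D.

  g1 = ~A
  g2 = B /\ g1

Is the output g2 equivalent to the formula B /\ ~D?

No

g1 = ~A
g2 = B /\ g1 = B /\ ~A
At A=0, B=1, C=0, D=1: circuit gives 1, formula gives 0.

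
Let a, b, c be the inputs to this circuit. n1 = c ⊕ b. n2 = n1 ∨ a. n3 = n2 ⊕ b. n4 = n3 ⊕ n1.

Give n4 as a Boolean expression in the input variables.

n1 = c ⊕ b
n2 = n1 ∨ a = (c ⊕ b) ∨ a
n3 = n2 ⊕ b = ((c ⊕ b) ∨ a) ⊕ b
n4 = n3 ⊕ n1 = (((c ⊕ b) ∨ a) ⊕ b) ⊕ (c ⊕ b)

(((c ⊕ b) ∨ a) ⊕ b) ⊕ (c ⊕ b)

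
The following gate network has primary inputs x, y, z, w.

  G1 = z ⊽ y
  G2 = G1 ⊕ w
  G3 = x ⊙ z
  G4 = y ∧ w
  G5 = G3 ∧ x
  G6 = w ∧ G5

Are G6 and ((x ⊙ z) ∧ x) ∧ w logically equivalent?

G3 = x ⊙ z
G5 = G3 ∧ x = (x ⊙ z) ∧ x
G6 = w ∧ G5 = w ∧ ((x ⊙ z) ∧ x)
At x=0, y=0, z=0, w=0: circuit gives 0, formula gives 0.
At x=1, y=0, z=1, w=1: circuit gives 1, formula gives 1.
Agrees on all 16 inputs.

Yes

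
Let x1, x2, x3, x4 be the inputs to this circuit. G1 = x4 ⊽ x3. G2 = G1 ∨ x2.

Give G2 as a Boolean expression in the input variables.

G1 = x4 ⊽ x3
G2 = G1 ∨ x2 = (x4 ⊽ x3) ∨ x2

(x4 ⊽ x3) ∨ x2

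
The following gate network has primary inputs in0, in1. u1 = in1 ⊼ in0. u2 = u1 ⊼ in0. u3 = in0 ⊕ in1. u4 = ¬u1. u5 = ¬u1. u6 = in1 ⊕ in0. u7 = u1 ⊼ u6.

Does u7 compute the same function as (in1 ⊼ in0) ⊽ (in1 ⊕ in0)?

No

u1 = in1 ⊼ in0
u6 = in1 ⊕ in0
u7 = u1 ⊼ u6 = (in1 ⊼ in0) ⊼ (in1 ⊕ in0)
At in0=0, in1=0: circuit gives 1, formula gives 0.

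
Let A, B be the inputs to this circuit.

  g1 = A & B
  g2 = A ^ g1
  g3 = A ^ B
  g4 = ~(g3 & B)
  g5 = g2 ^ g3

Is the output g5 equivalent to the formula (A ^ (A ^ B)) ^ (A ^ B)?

No

g1 = A & B
g2 = A ^ g1 = A ^ (A & B)
g3 = A ^ B
g5 = g2 ^ g3 = (A ^ (A & B)) ^ (A ^ B)
At A=0, B=1: circuit gives 1, formula gives 0.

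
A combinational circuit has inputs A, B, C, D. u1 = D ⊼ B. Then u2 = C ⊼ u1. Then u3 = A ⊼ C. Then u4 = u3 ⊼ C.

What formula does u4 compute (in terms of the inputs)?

(A ⊼ C) ⊼ C

u3 = A ⊼ C
u4 = u3 ⊼ C = (A ⊼ C) ⊼ C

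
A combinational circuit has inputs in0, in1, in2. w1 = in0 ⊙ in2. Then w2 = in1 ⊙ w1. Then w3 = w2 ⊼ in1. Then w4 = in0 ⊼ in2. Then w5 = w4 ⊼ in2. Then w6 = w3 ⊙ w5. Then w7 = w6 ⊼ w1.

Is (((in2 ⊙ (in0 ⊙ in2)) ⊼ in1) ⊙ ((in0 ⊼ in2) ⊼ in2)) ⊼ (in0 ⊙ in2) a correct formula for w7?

No

w1 = in0 ⊙ in2
w2 = in1 ⊙ w1 = in1 ⊙ (in0 ⊙ in2)
w3 = w2 ⊼ in1 = (in1 ⊙ (in0 ⊙ in2)) ⊼ in1
w4 = in0 ⊼ in2
w5 = w4 ⊼ in2 = (in0 ⊼ in2) ⊼ in2
w6 = w3 ⊙ w5 = ((in1 ⊙ (in0 ⊙ in2)) ⊼ in1) ⊙ ((in0 ⊼ in2) ⊼ in2)
w7 = w6 ⊼ w1 = (((in1 ⊙ (in0 ⊙ in2)) ⊼ in1) ⊙ ((in0 ⊼ in2) ⊼ in2)) ⊼ (in0 ⊙ in2)
At in0=0, in1=1, in2=0: circuit gives 1, formula gives 0.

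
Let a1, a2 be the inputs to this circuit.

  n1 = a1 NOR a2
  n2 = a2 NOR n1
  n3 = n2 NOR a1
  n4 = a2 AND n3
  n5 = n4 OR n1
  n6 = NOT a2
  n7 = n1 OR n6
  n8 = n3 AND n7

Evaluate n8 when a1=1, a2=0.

n1 = 1 NOR 0 = 0
n2 = 0 NOR 0 = 1
n3 = 1 NOR 1 = 0
n6 = NOT 0 = 1
n7 = 0 OR 1 = 1
n8 = 0 AND 1 = 0

0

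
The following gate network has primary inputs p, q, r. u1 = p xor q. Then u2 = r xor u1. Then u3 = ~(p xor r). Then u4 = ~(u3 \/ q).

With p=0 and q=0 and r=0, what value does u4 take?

u3 = ~(0 xor 0) = 1
u4 = ~(1 \/ 0) = 0

0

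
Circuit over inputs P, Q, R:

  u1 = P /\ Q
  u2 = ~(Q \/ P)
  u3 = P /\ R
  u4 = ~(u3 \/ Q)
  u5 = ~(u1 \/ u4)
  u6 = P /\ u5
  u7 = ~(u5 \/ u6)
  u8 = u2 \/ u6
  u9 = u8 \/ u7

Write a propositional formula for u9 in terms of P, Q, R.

((~(Q \/ P)) \/ (P /\ (~((P /\ Q) \/ (~((P /\ R) \/ Q)))))) \/ (~((~((P /\ Q) \/ (~((P /\ R) \/ Q)))) \/ (P /\ (~((P /\ Q) \/ (~((P /\ R) \/ Q)))))))

u1 = P /\ Q
u2 = ~(Q \/ P)
u3 = P /\ R
u4 = ~(u3 \/ Q) = ~((P /\ R) \/ Q)
u5 = ~(u1 \/ u4) = ~((P /\ Q) \/ (~((P /\ R) \/ Q)))
u6 = P /\ u5 = P /\ (~((P /\ Q) \/ (~((P /\ R) \/ Q))))
u7 = ~(u5 \/ u6) = ~((~((P /\ Q) \/ (~((P /\ R) \/ Q)))) \/ (P /\ (~((P /\ Q) \/ (~((P /\ R) \/ Q))))))
u8 = u2 \/ u6 = (~(Q \/ P)) \/ (P /\ (~((P /\ Q) \/ (~((P /\ R) \/ Q)))))
u9 = u8 \/ u7 = ((~(Q \/ P)) \/ (P /\ (~((P /\ Q) \/ (~((P /\ R) \/ Q)))))) \/ (~((~((P /\ Q) \/ (~((P /\ R) \/ Q)))) \/ (P /\ (~((P /\ Q) \/ (~((P /\ R) \/ Q)))))))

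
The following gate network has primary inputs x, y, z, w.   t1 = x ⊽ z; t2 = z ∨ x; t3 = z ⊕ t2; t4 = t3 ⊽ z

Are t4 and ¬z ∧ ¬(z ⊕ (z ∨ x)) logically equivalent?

t2 = z ∨ x
t3 = z ⊕ t2 = z ⊕ (z ∨ x)
t4 = t3 ⊽ z = (z ⊕ (z ∨ x)) ⊽ z
At x=0, y=0, z=1, w=0: circuit gives 0, formula gives 0.
At x=0, y=0, z=0, w=0: circuit gives 1, formula gives 1.
Agrees on all 16 inputs.

Yes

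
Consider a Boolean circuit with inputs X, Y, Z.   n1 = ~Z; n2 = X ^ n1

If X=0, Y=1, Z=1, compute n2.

n1 = ~1 = 0
n2 = 0 ^ 0 = 0

0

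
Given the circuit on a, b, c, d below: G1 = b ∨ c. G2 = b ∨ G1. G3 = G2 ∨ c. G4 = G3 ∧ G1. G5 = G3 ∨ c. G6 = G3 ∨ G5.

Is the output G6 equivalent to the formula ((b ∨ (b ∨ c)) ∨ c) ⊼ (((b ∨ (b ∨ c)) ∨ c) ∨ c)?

G1 = b ∨ c
G2 = b ∨ G1 = b ∨ (b ∨ c)
G3 = G2 ∨ c = (b ∨ (b ∨ c)) ∨ c
G5 = G3 ∨ c = ((b ∨ (b ∨ c)) ∨ c) ∨ c
G6 = G3 ∨ G5 = ((b ∨ (b ∨ c)) ∨ c) ∨ (((b ∨ (b ∨ c)) ∨ c) ∨ c)
At a=0, b=0, c=0, d=0: circuit gives 0, formula gives 1.

No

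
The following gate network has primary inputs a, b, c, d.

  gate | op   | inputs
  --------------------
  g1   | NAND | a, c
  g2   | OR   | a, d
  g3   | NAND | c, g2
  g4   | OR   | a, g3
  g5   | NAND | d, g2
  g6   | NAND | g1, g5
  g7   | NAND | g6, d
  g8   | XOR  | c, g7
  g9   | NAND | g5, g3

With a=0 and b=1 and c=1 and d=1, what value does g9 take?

1

g2 = 0 OR 1 = 1
g3 = 1 NAND 1 = 0
g5 = 1 NAND 1 = 0
g9 = 0 NAND 0 = 1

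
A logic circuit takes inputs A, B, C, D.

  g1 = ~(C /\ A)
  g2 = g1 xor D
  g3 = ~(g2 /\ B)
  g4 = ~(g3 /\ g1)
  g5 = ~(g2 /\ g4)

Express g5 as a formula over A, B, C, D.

g1 = ~(C /\ A)
g2 = g1 xor D = (~(C /\ A)) xor D
g3 = ~(g2 /\ B) = ~(((~(C /\ A)) xor D) /\ B)
g4 = ~(g3 /\ g1) = ~((~(((~(C /\ A)) xor D) /\ B)) /\ (~(C /\ A)))
g5 = ~(g2 /\ g4) = ~(((~(C /\ A)) xor D) /\ (~((~(((~(C /\ A)) xor D) /\ B)) /\ (~(C /\ A)))))

~(((~(C /\ A)) xor D) /\ (~((~(((~(C /\ A)) xor D) /\ B)) /\ (~(C /\ A)))))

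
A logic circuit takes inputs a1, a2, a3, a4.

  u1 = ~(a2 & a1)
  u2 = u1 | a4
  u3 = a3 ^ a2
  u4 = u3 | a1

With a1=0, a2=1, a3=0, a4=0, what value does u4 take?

1

u3 = 0 ^ 1 = 1
u4 = 1 | 0 = 1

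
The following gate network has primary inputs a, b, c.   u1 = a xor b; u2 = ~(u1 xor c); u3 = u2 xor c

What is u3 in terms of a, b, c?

u1 = a xor b
u2 = ~(u1 xor c) = ~((a xor b) xor c)
u3 = u2 xor c = (~((a xor b) xor c)) xor c

(~((a xor b) xor c)) xor c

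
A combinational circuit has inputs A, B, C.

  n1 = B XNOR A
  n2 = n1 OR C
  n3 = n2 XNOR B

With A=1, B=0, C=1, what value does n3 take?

n1 = 0 XNOR 1 = 0
n2 = 0 OR 1 = 1
n3 = 1 XNOR 0 = 0

0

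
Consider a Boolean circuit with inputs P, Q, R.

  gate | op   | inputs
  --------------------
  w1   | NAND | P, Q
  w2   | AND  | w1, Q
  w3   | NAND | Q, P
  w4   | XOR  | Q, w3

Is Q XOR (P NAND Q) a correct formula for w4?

Yes

w3 = Q NAND P
w4 = Q XOR w3 = Q XOR (Q NAND P)
At P=0, Q=1, R=0: circuit gives 0, formula gives 0.
At P=0, Q=0, R=0: circuit gives 1, formula gives 1.
Agrees on all 8 inputs.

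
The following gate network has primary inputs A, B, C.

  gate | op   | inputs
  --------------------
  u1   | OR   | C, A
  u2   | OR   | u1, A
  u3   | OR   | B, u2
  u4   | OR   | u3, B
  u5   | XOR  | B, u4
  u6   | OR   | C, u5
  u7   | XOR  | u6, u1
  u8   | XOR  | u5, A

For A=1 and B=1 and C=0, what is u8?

u1 = 0 OR 1 = 1
u2 = 1 OR 1 = 1
u3 = 1 OR 1 = 1
u4 = 1 OR 1 = 1
u5 = 1 XOR 1 = 0
u8 = 0 XOR 1 = 1

1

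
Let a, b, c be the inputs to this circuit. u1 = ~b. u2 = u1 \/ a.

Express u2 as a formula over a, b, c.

u1 = ~b
u2 = u1 \/ a = ~b \/ a

~b \/ a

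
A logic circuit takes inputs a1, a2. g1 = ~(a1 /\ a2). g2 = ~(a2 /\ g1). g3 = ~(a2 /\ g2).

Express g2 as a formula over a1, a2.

~(a2 /\ (~(a1 /\ a2)))

g1 = ~(a1 /\ a2)
g2 = ~(a2 /\ g1) = ~(a2 /\ (~(a1 /\ a2)))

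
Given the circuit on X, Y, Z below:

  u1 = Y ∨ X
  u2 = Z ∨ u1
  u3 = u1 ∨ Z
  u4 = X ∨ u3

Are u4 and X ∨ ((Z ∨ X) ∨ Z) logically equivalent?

u1 = Y ∨ X
u3 = u1 ∨ Z = (Y ∨ X) ∨ Z
u4 = X ∨ u3 = X ∨ ((Y ∨ X) ∨ Z)
At X=0, Y=1, Z=0: circuit gives 1, formula gives 0.

No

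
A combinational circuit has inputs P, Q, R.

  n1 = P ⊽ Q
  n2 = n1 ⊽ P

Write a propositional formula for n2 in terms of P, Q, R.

(P ⊽ Q) ⊽ P

n1 = P ⊽ Q
n2 = n1 ⊽ P = (P ⊽ Q) ⊽ P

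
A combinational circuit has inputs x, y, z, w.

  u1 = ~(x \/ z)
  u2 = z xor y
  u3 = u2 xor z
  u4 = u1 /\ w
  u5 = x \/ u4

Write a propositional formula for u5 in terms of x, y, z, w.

u1 = ~(x \/ z)
u4 = u1 /\ w = (~(x \/ z)) /\ w
u5 = x \/ u4 = x \/ ((~(x \/ z)) /\ w)

x \/ ((~(x \/ z)) /\ w)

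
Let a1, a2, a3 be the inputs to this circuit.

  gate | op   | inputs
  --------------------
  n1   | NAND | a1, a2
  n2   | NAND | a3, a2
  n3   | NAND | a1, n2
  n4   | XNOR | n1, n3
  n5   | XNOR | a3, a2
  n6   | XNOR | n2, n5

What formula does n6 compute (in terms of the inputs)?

(a3 NAND a2) XNOR (a3 XNOR a2)

n2 = a3 NAND a2
n5 = a3 XNOR a2
n6 = n2 XNOR n5 = (a3 NAND a2) XNOR (a3 XNOR a2)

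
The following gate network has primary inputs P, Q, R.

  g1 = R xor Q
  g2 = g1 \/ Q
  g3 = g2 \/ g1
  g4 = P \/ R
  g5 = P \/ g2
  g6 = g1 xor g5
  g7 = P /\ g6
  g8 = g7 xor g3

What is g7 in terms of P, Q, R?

P /\ ((R xor Q) xor (P \/ ((R xor Q) \/ Q)))

g1 = R xor Q
g2 = g1 \/ Q = (R xor Q) \/ Q
g5 = P \/ g2 = P \/ ((R xor Q) \/ Q)
g6 = g1 xor g5 = (R xor Q) xor (P \/ ((R xor Q) \/ Q))
g7 = P /\ g6 = P /\ ((R xor Q) xor (P \/ ((R xor Q) \/ Q)))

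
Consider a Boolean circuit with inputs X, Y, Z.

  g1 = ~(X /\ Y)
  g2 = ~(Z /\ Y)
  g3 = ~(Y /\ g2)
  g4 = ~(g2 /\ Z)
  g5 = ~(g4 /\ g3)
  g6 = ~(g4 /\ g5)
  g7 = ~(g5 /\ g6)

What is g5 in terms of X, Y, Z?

~((~((~(Z /\ Y)) /\ Z)) /\ (~(Y /\ (~(Z /\ Y)))))

g2 = ~(Z /\ Y)
g3 = ~(Y /\ g2) = ~(Y /\ (~(Z /\ Y)))
g4 = ~(g2 /\ Z) = ~((~(Z /\ Y)) /\ Z)
g5 = ~(g4 /\ g3) = ~((~((~(Z /\ Y)) /\ Z)) /\ (~(Y /\ (~(Z /\ Y)))))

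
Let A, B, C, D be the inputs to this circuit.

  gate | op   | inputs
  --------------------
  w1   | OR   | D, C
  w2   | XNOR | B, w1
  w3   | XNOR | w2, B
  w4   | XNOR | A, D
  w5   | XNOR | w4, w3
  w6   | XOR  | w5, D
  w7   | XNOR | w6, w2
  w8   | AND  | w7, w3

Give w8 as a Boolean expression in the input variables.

w1 = D OR C
w2 = B XNOR w1 = B XNOR (D OR C)
w3 = w2 XNOR B = (B XNOR (D OR C)) XNOR B
w4 = A XNOR D
w5 = w4 XNOR w3 = (A XNOR D) XNOR ((B XNOR (D OR C)) XNOR B)
w6 = w5 XOR D = ((A XNOR D) XNOR ((B XNOR (D OR C)) XNOR B)) XOR D
w7 = w6 XNOR w2 = (((A XNOR D) XNOR ((B XNOR (D OR C)) XNOR B)) XOR D) XNOR (B XNOR (D OR C))
w8 = w7 AND w3 = ((((A XNOR D) XNOR ((B XNOR (D OR C)) XNOR B)) XOR D) XNOR (B XNOR (D OR C))) AND ((B XNOR (D OR C)) XNOR B)

((((A XNOR D) XNOR ((B XNOR (D OR C)) XNOR B)) XOR D) XNOR (B XNOR (D OR C))) AND ((B XNOR (D OR C)) XNOR B)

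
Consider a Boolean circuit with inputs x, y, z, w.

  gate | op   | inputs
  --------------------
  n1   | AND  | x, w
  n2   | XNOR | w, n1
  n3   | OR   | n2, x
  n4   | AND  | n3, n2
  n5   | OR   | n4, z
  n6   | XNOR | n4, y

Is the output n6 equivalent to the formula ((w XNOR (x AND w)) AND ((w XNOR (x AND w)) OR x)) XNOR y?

n1 = x AND w
n2 = w XNOR n1 = w XNOR (x AND w)
n3 = n2 OR x = (w XNOR (x AND w)) OR x
n4 = n3 AND n2 = ((w XNOR (x AND w)) OR x) AND (w XNOR (x AND w))
n6 = n4 XNOR y = (((w XNOR (x AND w)) OR x) AND (w XNOR (x AND w))) XNOR y
At x=0, y=0, z=0, w=0: circuit gives 0, formula gives 0.
At x=0, y=0, z=0, w=1: circuit gives 1, formula gives 1.
Agrees on all 16 inputs.

Yes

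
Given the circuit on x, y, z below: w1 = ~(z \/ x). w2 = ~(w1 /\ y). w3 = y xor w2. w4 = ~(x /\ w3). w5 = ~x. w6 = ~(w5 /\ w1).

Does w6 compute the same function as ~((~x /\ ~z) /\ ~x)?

Yes

w1 = ~(z \/ x)
w5 = ~x
w6 = ~(w5 /\ w1) = ~(~x /\ (~(z \/ x)))
At x=0, y=0, z=0: circuit gives 0, formula gives 0.
At x=0, y=0, z=1: circuit gives 1, formula gives 1.
Agrees on all 8 inputs.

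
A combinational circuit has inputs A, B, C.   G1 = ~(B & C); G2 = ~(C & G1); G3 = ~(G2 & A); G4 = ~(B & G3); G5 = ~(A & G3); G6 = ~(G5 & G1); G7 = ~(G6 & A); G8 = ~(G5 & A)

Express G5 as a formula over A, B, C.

~(A & (~((~(C & (~(B & C)))) & A)))

G1 = ~(B & C)
G2 = ~(C & G1) = ~(C & (~(B & C)))
G3 = ~(G2 & A) = ~((~(C & (~(B & C)))) & A)
G5 = ~(A & G3) = ~(A & (~((~(C & (~(B & C)))) & A)))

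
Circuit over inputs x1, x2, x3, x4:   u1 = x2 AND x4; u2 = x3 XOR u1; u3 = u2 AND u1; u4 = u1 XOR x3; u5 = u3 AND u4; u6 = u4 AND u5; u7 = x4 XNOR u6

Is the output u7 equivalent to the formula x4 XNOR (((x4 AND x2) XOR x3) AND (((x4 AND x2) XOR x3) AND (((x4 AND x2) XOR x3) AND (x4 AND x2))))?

u1 = x2 AND x4
u2 = x3 XOR u1 = x3 XOR (x2 AND x4)
u3 = u2 AND u1 = (x3 XOR (x2 AND x4)) AND (x2 AND x4)
u4 = u1 XOR x3 = (x2 AND x4) XOR x3
u5 = u3 AND u4 = ((x3 XOR (x2 AND x4)) AND (x2 AND x4)) AND ((x2 AND x4) XOR x3)
u6 = u4 AND u5 = ((x2 AND x4) XOR x3) AND (((x3 XOR (x2 AND x4)) AND (x2 AND x4)) AND ((x2 AND x4) XOR x3))
u7 = x4 XNOR u6 = x4 XNOR (((x2 AND x4) XOR x3) AND (((x3 XOR (x2 AND x4)) AND (x2 AND x4)) AND ((x2 AND x4) XOR x3)))
At x1=0, x2=0, x3=0, x4=1: circuit gives 0, formula gives 0.
At x1=0, x2=0, x3=0, x4=0: circuit gives 1, formula gives 1.
Agrees on all 16 inputs.

Yes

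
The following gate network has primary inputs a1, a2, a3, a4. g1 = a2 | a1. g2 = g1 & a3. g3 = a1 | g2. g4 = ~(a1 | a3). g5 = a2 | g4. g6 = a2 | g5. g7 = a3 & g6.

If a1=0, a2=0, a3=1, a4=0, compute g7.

g4 = ~(0 | 1) = 0
g5 = 0 | 0 = 0
g6 = 0 | 0 = 0
g7 = 1 & 0 = 0

0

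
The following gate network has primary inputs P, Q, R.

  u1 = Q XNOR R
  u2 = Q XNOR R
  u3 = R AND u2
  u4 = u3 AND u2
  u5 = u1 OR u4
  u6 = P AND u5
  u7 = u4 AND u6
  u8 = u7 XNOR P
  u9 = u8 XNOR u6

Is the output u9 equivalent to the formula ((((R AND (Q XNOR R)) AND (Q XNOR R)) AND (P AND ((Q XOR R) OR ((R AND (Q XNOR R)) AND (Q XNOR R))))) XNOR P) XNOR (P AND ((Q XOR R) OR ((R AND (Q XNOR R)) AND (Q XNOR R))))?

u1 = Q XNOR R
u2 = Q XNOR R
u3 = R AND u2 = R AND (Q XNOR R)
u4 = u3 AND u2 = (R AND (Q XNOR R)) AND (Q XNOR R)
u5 = u1 OR u4 = (Q XNOR R) OR ((R AND (Q XNOR R)) AND (Q XNOR R))
u6 = P AND u5 = P AND ((Q XNOR R) OR ((R AND (Q XNOR R)) AND (Q XNOR R)))
u7 = u4 AND u6 = ((R AND (Q XNOR R)) AND (Q XNOR R)) AND (P AND ((Q XNOR R) OR ((R AND (Q XNOR R)) AND (Q XNOR R))))
u8 = u7 XNOR P = (((R AND (Q XNOR R)) AND (Q XNOR R)) AND (P AND ((Q XNOR R) OR ((R AND (Q XNOR R)) AND (Q XNOR R))))) XNOR P
u9 = u8 XNOR u6 = ((((R AND (Q XNOR R)) AND (Q XNOR R)) AND (P AND ((Q XNOR R) OR ((R AND (Q XNOR R)) AND (Q XNOR R))))) XNOR P) XNOR (P AND ((Q XNOR R) OR ((R AND (Q XNOR R)) AND (Q XNOR R))))
At P=1, Q=0, R=0: circuit gives 0, formula gives 1.

No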